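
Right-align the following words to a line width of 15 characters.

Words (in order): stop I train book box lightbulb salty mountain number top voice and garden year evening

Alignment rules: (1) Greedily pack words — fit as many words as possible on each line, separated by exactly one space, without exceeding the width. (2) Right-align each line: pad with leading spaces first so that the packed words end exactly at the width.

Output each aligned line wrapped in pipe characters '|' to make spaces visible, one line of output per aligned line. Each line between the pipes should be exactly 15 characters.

Answer: |   stop I train|
|       book box|
|lightbulb salty|
|mountain number|
|  top voice and|
|    garden year|
|        evening|

Derivation:
Line 1: ['stop', 'I', 'train'] (min_width=12, slack=3)
Line 2: ['book', 'box'] (min_width=8, slack=7)
Line 3: ['lightbulb', 'salty'] (min_width=15, slack=0)
Line 4: ['mountain', 'number'] (min_width=15, slack=0)
Line 5: ['top', 'voice', 'and'] (min_width=13, slack=2)
Line 6: ['garden', 'year'] (min_width=11, slack=4)
Line 7: ['evening'] (min_width=7, slack=8)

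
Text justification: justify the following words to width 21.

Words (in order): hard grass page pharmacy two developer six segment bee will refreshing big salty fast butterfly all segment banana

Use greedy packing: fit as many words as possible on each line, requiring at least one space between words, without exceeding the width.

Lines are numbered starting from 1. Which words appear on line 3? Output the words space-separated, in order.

Line 1: ['hard', 'grass', 'page'] (min_width=15, slack=6)
Line 2: ['pharmacy', 'two'] (min_width=12, slack=9)
Line 3: ['developer', 'six', 'segment'] (min_width=21, slack=0)
Line 4: ['bee', 'will', 'refreshing'] (min_width=19, slack=2)
Line 5: ['big', 'salty', 'fast'] (min_width=14, slack=7)
Line 6: ['butterfly', 'all', 'segment'] (min_width=21, slack=0)
Line 7: ['banana'] (min_width=6, slack=15)

Answer: developer six segment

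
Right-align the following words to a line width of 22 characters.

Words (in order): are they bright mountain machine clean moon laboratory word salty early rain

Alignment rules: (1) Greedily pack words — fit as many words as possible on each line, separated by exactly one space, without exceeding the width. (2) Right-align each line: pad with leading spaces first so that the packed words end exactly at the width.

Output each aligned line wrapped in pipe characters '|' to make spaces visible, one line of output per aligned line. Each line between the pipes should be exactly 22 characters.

Line 1: ['are', 'they', 'bright'] (min_width=15, slack=7)
Line 2: ['mountain', 'machine', 'clean'] (min_width=22, slack=0)
Line 3: ['moon', 'laboratory', 'word'] (min_width=20, slack=2)
Line 4: ['salty', 'early', 'rain'] (min_width=16, slack=6)

Answer: |       are they bright|
|mountain machine clean|
|  moon laboratory word|
|      salty early rain|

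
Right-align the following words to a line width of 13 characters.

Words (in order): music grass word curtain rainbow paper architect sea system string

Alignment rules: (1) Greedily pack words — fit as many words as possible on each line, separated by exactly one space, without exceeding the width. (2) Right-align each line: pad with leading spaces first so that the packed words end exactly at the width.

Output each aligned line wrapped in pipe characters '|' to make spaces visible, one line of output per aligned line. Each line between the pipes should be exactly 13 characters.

Line 1: ['music', 'grass'] (min_width=11, slack=2)
Line 2: ['word', 'curtain'] (min_width=12, slack=1)
Line 3: ['rainbow', 'paper'] (min_width=13, slack=0)
Line 4: ['architect', 'sea'] (min_width=13, slack=0)
Line 5: ['system', 'string'] (min_width=13, slack=0)

Answer: |  music grass|
| word curtain|
|rainbow paper|
|architect sea|
|system string|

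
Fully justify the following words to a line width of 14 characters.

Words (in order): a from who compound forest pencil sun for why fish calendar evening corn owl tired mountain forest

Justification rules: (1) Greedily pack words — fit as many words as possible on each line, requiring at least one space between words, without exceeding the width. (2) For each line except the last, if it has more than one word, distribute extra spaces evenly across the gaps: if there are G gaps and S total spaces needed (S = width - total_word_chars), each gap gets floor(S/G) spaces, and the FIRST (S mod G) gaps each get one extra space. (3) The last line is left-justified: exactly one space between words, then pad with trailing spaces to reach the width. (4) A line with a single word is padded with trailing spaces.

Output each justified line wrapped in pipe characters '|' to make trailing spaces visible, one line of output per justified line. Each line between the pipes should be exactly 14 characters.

Line 1: ['a', 'from', 'who'] (min_width=10, slack=4)
Line 2: ['compound'] (min_width=8, slack=6)
Line 3: ['forest', 'pencil'] (min_width=13, slack=1)
Line 4: ['sun', 'for', 'why'] (min_width=11, slack=3)
Line 5: ['fish', 'calendar'] (min_width=13, slack=1)
Line 6: ['evening', 'corn'] (min_width=12, slack=2)
Line 7: ['owl', 'tired'] (min_width=9, slack=5)
Line 8: ['mountain'] (min_width=8, slack=6)
Line 9: ['forest'] (min_width=6, slack=8)

Answer: |a   from   who|
|compound      |
|forest  pencil|
|sun   for  why|
|fish  calendar|
|evening   corn|
|owl      tired|
|mountain      |
|forest        |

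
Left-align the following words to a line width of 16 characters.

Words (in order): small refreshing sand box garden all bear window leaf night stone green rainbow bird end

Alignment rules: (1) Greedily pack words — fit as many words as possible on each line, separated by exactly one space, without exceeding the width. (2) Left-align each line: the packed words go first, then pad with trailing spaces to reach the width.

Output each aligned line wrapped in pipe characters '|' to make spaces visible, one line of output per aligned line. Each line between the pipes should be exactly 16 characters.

Answer: |small refreshing|
|sand box garden |
|all bear window |
|leaf night stone|
|green rainbow   |
|bird end        |

Derivation:
Line 1: ['small', 'refreshing'] (min_width=16, slack=0)
Line 2: ['sand', 'box', 'garden'] (min_width=15, slack=1)
Line 3: ['all', 'bear', 'window'] (min_width=15, slack=1)
Line 4: ['leaf', 'night', 'stone'] (min_width=16, slack=0)
Line 5: ['green', 'rainbow'] (min_width=13, slack=3)
Line 6: ['bird', 'end'] (min_width=8, slack=8)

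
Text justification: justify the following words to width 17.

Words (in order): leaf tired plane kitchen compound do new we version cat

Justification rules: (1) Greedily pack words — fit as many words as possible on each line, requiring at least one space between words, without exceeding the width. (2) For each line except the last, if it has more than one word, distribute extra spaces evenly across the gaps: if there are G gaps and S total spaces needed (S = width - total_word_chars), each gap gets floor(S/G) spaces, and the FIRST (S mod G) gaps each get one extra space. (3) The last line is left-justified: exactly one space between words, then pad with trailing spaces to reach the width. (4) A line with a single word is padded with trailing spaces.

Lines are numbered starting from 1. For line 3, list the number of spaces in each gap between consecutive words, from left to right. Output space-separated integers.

Line 1: ['leaf', 'tired', 'plane'] (min_width=16, slack=1)
Line 2: ['kitchen', 'compound'] (min_width=16, slack=1)
Line 3: ['do', 'new', 'we', 'version'] (min_width=17, slack=0)
Line 4: ['cat'] (min_width=3, slack=14)

Answer: 1 1 1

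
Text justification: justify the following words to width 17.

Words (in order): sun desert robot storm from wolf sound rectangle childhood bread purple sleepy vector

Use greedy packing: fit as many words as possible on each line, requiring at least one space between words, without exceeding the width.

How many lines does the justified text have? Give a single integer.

Answer: 6

Derivation:
Line 1: ['sun', 'desert', 'robot'] (min_width=16, slack=1)
Line 2: ['storm', 'from', 'wolf'] (min_width=15, slack=2)
Line 3: ['sound', 'rectangle'] (min_width=15, slack=2)
Line 4: ['childhood', 'bread'] (min_width=15, slack=2)
Line 5: ['purple', 'sleepy'] (min_width=13, slack=4)
Line 6: ['vector'] (min_width=6, slack=11)
Total lines: 6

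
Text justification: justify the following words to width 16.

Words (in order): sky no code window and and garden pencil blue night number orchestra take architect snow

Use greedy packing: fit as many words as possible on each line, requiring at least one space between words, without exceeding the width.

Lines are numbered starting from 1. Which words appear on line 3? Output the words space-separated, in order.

Answer: garden pencil

Derivation:
Line 1: ['sky', 'no', 'code'] (min_width=11, slack=5)
Line 2: ['window', 'and', 'and'] (min_width=14, slack=2)
Line 3: ['garden', 'pencil'] (min_width=13, slack=3)
Line 4: ['blue', 'night'] (min_width=10, slack=6)
Line 5: ['number', 'orchestra'] (min_width=16, slack=0)
Line 6: ['take', 'architect'] (min_width=14, slack=2)
Line 7: ['snow'] (min_width=4, slack=12)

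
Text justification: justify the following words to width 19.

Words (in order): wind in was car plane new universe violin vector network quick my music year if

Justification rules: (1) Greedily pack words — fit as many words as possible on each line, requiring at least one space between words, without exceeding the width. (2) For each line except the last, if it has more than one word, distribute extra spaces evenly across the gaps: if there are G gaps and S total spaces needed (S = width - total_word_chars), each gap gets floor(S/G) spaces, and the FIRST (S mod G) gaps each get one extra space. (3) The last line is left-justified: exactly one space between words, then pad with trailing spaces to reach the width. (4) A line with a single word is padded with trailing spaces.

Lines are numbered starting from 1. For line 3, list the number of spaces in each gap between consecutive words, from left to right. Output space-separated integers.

Line 1: ['wind', 'in', 'was', 'car'] (min_width=15, slack=4)
Line 2: ['plane', 'new', 'universe'] (min_width=18, slack=1)
Line 3: ['violin', 'vector'] (min_width=13, slack=6)
Line 4: ['network', 'quick', 'my'] (min_width=16, slack=3)
Line 5: ['music', 'year', 'if'] (min_width=13, slack=6)

Answer: 7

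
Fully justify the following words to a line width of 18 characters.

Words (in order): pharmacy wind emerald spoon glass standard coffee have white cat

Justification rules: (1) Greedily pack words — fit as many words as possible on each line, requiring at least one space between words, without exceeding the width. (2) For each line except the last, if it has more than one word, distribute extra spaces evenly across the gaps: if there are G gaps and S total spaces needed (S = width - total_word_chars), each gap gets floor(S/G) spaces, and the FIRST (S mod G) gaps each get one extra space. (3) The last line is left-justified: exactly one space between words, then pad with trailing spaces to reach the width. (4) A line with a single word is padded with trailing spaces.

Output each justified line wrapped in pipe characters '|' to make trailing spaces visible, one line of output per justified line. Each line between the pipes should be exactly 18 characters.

Answer: |pharmacy      wind|
|emerald      spoon|
|glass     standard|
|coffee  have white|
|cat               |

Derivation:
Line 1: ['pharmacy', 'wind'] (min_width=13, slack=5)
Line 2: ['emerald', 'spoon'] (min_width=13, slack=5)
Line 3: ['glass', 'standard'] (min_width=14, slack=4)
Line 4: ['coffee', 'have', 'white'] (min_width=17, slack=1)
Line 5: ['cat'] (min_width=3, slack=15)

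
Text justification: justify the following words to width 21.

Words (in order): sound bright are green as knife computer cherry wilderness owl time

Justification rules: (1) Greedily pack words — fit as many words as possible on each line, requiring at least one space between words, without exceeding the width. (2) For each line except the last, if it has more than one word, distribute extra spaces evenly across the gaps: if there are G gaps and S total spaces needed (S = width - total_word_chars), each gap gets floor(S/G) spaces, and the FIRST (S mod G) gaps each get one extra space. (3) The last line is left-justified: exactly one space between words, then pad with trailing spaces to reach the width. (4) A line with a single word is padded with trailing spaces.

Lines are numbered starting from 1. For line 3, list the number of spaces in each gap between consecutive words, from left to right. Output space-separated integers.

Answer: 7

Derivation:
Line 1: ['sound', 'bright', 'are'] (min_width=16, slack=5)
Line 2: ['green', 'as', 'knife'] (min_width=14, slack=7)
Line 3: ['computer', 'cherry'] (min_width=15, slack=6)
Line 4: ['wilderness', 'owl', 'time'] (min_width=19, slack=2)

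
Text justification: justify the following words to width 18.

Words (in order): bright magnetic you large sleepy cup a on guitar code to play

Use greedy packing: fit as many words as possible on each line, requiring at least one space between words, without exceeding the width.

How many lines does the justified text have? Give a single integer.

Line 1: ['bright', 'magnetic'] (min_width=15, slack=3)
Line 2: ['you', 'large', 'sleepy'] (min_width=16, slack=2)
Line 3: ['cup', 'a', 'on', 'guitar'] (min_width=15, slack=3)
Line 4: ['code', 'to', 'play'] (min_width=12, slack=6)
Total lines: 4

Answer: 4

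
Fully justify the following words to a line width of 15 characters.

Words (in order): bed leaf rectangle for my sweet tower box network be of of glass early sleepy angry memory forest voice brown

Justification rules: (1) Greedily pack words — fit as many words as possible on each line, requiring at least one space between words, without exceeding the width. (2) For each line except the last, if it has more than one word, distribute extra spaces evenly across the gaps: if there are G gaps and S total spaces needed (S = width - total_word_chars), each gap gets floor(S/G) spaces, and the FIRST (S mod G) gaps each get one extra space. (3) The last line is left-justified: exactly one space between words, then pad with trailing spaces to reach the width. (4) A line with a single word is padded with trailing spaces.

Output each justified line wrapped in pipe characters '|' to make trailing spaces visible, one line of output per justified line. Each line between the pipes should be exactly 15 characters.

Answer: |bed        leaf|
|rectangle   for|
|my  sweet tower|
|box  network be|
|of   of   glass|
|early    sleepy|
|angry    memory|
|forest    voice|
|brown          |

Derivation:
Line 1: ['bed', 'leaf'] (min_width=8, slack=7)
Line 2: ['rectangle', 'for'] (min_width=13, slack=2)
Line 3: ['my', 'sweet', 'tower'] (min_width=14, slack=1)
Line 4: ['box', 'network', 'be'] (min_width=14, slack=1)
Line 5: ['of', 'of', 'glass'] (min_width=11, slack=4)
Line 6: ['early', 'sleepy'] (min_width=12, slack=3)
Line 7: ['angry', 'memory'] (min_width=12, slack=3)
Line 8: ['forest', 'voice'] (min_width=12, slack=3)
Line 9: ['brown'] (min_width=5, slack=10)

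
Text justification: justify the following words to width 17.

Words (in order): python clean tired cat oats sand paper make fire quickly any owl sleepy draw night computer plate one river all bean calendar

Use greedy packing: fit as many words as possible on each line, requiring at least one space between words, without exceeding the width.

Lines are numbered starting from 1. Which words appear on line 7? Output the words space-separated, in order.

Line 1: ['python', 'clean'] (min_width=12, slack=5)
Line 2: ['tired', 'cat', 'oats'] (min_width=14, slack=3)
Line 3: ['sand', 'paper', 'make'] (min_width=15, slack=2)
Line 4: ['fire', 'quickly', 'any'] (min_width=16, slack=1)
Line 5: ['owl', 'sleepy', 'draw'] (min_width=15, slack=2)
Line 6: ['night', 'computer'] (min_width=14, slack=3)
Line 7: ['plate', 'one', 'river'] (min_width=15, slack=2)
Line 8: ['all', 'bean', 'calendar'] (min_width=17, slack=0)

Answer: plate one river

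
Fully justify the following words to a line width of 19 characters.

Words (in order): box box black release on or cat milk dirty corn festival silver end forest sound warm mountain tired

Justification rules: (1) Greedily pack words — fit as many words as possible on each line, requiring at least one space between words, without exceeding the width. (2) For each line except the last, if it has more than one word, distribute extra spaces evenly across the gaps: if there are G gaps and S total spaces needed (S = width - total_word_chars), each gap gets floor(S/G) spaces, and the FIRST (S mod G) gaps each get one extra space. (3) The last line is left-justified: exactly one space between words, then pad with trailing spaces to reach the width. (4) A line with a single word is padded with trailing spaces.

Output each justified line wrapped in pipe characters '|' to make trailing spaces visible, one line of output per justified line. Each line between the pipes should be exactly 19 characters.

Answer: |box    box    black|
|release  on  or cat|
|milk   dirty   corn|
|festival silver end|
|forest  sound  warm|
|mountain tired     |

Derivation:
Line 1: ['box', 'box', 'black'] (min_width=13, slack=6)
Line 2: ['release', 'on', 'or', 'cat'] (min_width=17, slack=2)
Line 3: ['milk', 'dirty', 'corn'] (min_width=15, slack=4)
Line 4: ['festival', 'silver', 'end'] (min_width=19, slack=0)
Line 5: ['forest', 'sound', 'warm'] (min_width=17, slack=2)
Line 6: ['mountain', 'tired'] (min_width=14, slack=5)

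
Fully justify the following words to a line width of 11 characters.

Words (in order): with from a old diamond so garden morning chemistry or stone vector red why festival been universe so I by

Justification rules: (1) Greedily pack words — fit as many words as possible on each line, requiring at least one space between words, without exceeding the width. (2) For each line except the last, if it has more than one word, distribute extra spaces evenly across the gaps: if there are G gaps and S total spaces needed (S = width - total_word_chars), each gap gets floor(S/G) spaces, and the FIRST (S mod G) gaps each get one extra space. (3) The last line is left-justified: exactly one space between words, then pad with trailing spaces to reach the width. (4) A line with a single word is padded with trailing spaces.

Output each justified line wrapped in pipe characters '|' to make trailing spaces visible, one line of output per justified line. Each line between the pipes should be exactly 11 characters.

Line 1: ['with', 'from', 'a'] (min_width=11, slack=0)
Line 2: ['old', 'diamond'] (min_width=11, slack=0)
Line 3: ['so', 'garden'] (min_width=9, slack=2)
Line 4: ['morning'] (min_width=7, slack=4)
Line 5: ['chemistry'] (min_width=9, slack=2)
Line 6: ['or', 'stone'] (min_width=8, slack=3)
Line 7: ['vector', 'red'] (min_width=10, slack=1)
Line 8: ['why'] (min_width=3, slack=8)
Line 9: ['festival'] (min_width=8, slack=3)
Line 10: ['been'] (min_width=4, slack=7)
Line 11: ['universe', 'so'] (min_width=11, slack=0)
Line 12: ['I', 'by'] (min_width=4, slack=7)

Answer: |with from a|
|old diamond|
|so   garden|
|morning    |
|chemistry  |
|or    stone|
|vector  red|
|why        |
|festival   |
|been       |
|universe so|
|I by       |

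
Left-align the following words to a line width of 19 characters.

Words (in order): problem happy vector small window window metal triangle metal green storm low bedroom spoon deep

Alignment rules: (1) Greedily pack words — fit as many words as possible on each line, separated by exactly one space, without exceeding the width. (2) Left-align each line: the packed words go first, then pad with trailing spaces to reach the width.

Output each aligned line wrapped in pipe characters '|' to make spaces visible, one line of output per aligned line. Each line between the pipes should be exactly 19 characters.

Answer: |problem happy      |
|vector small window|
|window metal       |
|triangle metal     |
|green storm low    |
|bedroom spoon deep |

Derivation:
Line 1: ['problem', 'happy'] (min_width=13, slack=6)
Line 2: ['vector', 'small', 'window'] (min_width=19, slack=0)
Line 3: ['window', 'metal'] (min_width=12, slack=7)
Line 4: ['triangle', 'metal'] (min_width=14, slack=5)
Line 5: ['green', 'storm', 'low'] (min_width=15, slack=4)
Line 6: ['bedroom', 'spoon', 'deep'] (min_width=18, slack=1)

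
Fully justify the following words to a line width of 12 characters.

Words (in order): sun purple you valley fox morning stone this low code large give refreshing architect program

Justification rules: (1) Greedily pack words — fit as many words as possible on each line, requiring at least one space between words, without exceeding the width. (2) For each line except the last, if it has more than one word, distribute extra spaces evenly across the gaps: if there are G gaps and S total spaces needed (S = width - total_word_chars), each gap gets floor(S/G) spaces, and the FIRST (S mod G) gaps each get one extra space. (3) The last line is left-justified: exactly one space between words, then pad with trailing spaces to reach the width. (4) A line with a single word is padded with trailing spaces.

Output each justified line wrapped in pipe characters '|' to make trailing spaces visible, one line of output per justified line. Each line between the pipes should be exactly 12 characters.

Line 1: ['sun', 'purple'] (min_width=10, slack=2)
Line 2: ['you', 'valley'] (min_width=10, slack=2)
Line 3: ['fox', 'morning'] (min_width=11, slack=1)
Line 4: ['stone', 'this'] (min_width=10, slack=2)
Line 5: ['low', 'code'] (min_width=8, slack=4)
Line 6: ['large', 'give'] (min_width=10, slack=2)
Line 7: ['refreshing'] (min_width=10, slack=2)
Line 8: ['architect'] (min_width=9, slack=3)
Line 9: ['program'] (min_width=7, slack=5)

Answer: |sun   purple|
|you   valley|
|fox  morning|
|stone   this|
|low     code|
|large   give|
|refreshing  |
|architect   |
|program     |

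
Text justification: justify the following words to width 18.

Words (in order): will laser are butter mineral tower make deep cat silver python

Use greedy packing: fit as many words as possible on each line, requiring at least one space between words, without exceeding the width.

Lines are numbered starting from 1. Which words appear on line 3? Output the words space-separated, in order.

Line 1: ['will', 'laser', 'are'] (min_width=14, slack=4)
Line 2: ['butter', 'mineral'] (min_width=14, slack=4)
Line 3: ['tower', 'make', 'deep'] (min_width=15, slack=3)
Line 4: ['cat', 'silver', 'python'] (min_width=17, slack=1)

Answer: tower make deep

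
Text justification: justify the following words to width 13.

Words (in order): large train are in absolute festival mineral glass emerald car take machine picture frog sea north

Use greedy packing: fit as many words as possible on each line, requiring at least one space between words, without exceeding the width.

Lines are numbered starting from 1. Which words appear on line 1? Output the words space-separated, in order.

Answer: large train

Derivation:
Line 1: ['large', 'train'] (min_width=11, slack=2)
Line 2: ['are', 'in'] (min_width=6, slack=7)
Line 3: ['absolute'] (min_width=8, slack=5)
Line 4: ['festival'] (min_width=8, slack=5)
Line 5: ['mineral', 'glass'] (min_width=13, slack=0)
Line 6: ['emerald', 'car'] (min_width=11, slack=2)
Line 7: ['take', 'machine'] (min_width=12, slack=1)
Line 8: ['picture', 'frog'] (min_width=12, slack=1)
Line 9: ['sea', 'north'] (min_width=9, slack=4)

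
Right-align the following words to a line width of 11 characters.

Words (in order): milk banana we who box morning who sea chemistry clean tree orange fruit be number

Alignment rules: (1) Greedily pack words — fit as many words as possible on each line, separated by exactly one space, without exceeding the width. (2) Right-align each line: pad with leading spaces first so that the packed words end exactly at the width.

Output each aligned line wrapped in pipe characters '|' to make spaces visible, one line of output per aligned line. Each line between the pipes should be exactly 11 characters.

Line 1: ['milk', 'banana'] (min_width=11, slack=0)
Line 2: ['we', 'who', 'box'] (min_width=10, slack=1)
Line 3: ['morning', 'who'] (min_width=11, slack=0)
Line 4: ['sea'] (min_width=3, slack=8)
Line 5: ['chemistry'] (min_width=9, slack=2)
Line 6: ['clean', 'tree'] (min_width=10, slack=1)
Line 7: ['orange'] (min_width=6, slack=5)
Line 8: ['fruit', 'be'] (min_width=8, slack=3)
Line 9: ['number'] (min_width=6, slack=5)

Answer: |milk banana|
| we who box|
|morning who|
|        sea|
|  chemistry|
| clean tree|
|     orange|
|   fruit be|
|     number|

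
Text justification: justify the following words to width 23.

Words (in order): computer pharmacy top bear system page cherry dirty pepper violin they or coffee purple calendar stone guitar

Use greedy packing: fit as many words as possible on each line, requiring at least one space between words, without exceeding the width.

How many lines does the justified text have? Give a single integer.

Answer: 5

Derivation:
Line 1: ['computer', 'pharmacy', 'top'] (min_width=21, slack=2)
Line 2: ['bear', 'system', 'page', 'cherry'] (min_width=23, slack=0)
Line 3: ['dirty', 'pepper', 'violin'] (min_width=19, slack=4)
Line 4: ['they', 'or', 'coffee', 'purple'] (min_width=21, slack=2)
Line 5: ['calendar', 'stone', 'guitar'] (min_width=21, slack=2)
Total lines: 5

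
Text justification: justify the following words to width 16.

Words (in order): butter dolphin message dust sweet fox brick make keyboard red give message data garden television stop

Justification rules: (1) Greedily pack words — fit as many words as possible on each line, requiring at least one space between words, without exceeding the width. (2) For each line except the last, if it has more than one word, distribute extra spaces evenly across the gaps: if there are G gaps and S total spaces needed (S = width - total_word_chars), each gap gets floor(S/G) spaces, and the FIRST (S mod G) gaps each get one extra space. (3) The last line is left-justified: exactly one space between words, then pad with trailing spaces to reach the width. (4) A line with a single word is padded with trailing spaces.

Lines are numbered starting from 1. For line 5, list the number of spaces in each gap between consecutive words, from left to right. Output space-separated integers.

Answer: 1 1

Derivation:
Line 1: ['butter', 'dolphin'] (min_width=14, slack=2)
Line 2: ['message', 'dust'] (min_width=12, slack=4)
Line 3: ['sweet', 'fox', 'brick'] (min_width=15, slack=1)
Line 4: ['make', 'keyboard'] (min_width=13, slack=3)
Line 5: ['red', 'give', 'message'] (min_width=16, slack=0)
Line 6: ['data', 'garden'] (min_width=11, slack=5)
Line 7: ['television', 'stop'] (min_width=15, slack=1)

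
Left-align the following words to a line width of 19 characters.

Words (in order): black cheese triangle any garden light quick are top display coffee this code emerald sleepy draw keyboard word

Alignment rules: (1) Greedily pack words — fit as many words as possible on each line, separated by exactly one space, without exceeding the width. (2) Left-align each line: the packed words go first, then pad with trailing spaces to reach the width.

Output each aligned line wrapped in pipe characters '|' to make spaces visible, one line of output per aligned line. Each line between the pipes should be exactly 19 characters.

Answer: |black cheese       |
|triangle any garden|
|light quick are top|
|display coffee this|
|code emerald sleepy|
|draw keyboard word |

Derivation:
Line 1: ['black', 'cheese'] (min_width=12, slack=7)
Line 2: ['triangle', 'any', 'garden'] (min_width=19, slack=0)
Line 3: ['light', 'quick', 'are', 'top'] (min_width=19, slack=0)
Line 4: ['display', 'coffee', 'this'] (min_width=19, slack=0)
Line 5: ['code', 'emerald', 'sleepy'] (min_width=19, slack=0)
Line 6: ['draw', 'keyboard', 'word'] (min_width=18, slack=1)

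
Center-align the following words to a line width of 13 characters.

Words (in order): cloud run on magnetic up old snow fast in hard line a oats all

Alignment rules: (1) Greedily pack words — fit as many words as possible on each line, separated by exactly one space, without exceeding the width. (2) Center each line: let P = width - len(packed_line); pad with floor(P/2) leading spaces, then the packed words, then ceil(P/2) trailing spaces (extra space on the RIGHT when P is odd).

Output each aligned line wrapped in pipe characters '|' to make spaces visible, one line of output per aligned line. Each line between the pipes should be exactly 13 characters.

Line 1: ['cloud', 'run', 'on'] (min_width=12, slack=1)
Line 2: ['magnetic', 'up'] (min_width=11, slack=2)
Line 3: ['old', 'snow', 'fast'] (min_width=13, slack=0)
Line 4: ['in', 'hard', 'line'] (min_width=12, slack=1)
Line 5: ['a', 'oats', 'all'] (min_width=10, slack=3)

Answer: |cloud run on |
| magnetic up |
|old snow fast|
|in hard line |
| a oats all  |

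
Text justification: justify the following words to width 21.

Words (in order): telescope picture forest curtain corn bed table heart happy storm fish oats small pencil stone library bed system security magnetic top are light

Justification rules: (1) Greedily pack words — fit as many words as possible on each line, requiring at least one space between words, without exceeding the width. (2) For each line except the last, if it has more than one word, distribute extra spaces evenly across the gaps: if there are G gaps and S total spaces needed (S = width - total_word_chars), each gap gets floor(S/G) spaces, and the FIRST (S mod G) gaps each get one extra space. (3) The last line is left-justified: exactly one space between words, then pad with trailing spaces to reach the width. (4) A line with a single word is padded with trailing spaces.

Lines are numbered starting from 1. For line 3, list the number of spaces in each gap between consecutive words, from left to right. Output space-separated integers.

Line 1: ['telescope', 'picture'] (min_width=17, slack=4)
Line 2: ['forest', 'curtain', 'corn'] (min_width=19, slack=2)
Line 3: ['bed', 'table', 'heart', 'happy'] (min_width=21, slack=0)
Line 4: ['storm', 'fish', 'oats', 'small'] (min_width=21, slack=0)
Line 5: ['pencil', 'stone', 'library'] (min_width=20, slack=1)
Line 6: ['bed', 'system', 'security'] (min_width=19, slack=2)
Line 7: ['magnetic', 'top', 'are'] (min_width=16, slack=5)
Line 8: ['light'] (min_width=5, slack=16)

Answer: 1 1 1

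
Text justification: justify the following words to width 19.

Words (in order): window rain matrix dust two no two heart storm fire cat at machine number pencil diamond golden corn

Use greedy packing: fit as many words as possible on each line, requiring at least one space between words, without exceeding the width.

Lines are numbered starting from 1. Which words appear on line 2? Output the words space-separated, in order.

Line 1: ['window', 'rain', 'matrix'] (min_width=18, slack=1)
Line 2: ['dust', 'two', 'no', 'two'] (min_width=15, slack=4)
Line 3: ['heart', 'storm', 'fire'] (min_width=16, slack=3)
Line 4: ['cat', 'at', 'machine'] (min_width=14, slack=5)
Line 5: ['number', 'pencil'] (min_width=13, slack=6)
Line 6: ['diamond', 'golden', 'corn'] (min_width=19, slack=0)

Answer: dust two no two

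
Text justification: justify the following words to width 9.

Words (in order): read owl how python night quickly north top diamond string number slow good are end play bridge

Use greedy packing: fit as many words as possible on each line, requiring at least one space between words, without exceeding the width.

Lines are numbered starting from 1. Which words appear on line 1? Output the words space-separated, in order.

Line 1: ['read', 'owl'] (min_width=8, slack=1)
Line 2: ['how'] (min_width=3, slack=6)
Line 3: ['python'] (min_width=6, slack=3)
Line 4: ['night'] (min_width=5, slack=4)
Line 5: ['quickly'] (min_width=7, slack=2)
Line 6: ['north', 'top'] (min_width=9, slack=0)
Line 7: ['diamond'] (min_width=7, slack=2)
Line 8: ['string'] (min_width=6, slack=3)
Line 9: ['number'] (min_width=6, slack=3)
Line 10: ['slow', 'good'] (min_width=9, slack=0)
Line 11: ['are', 'end'] (min_width=7, slack=2)
Line 12: ['play'] (min_width=4, slack=5)
Line 13: ['bridge'] (min_width=6, slack=3)

Answer: read owl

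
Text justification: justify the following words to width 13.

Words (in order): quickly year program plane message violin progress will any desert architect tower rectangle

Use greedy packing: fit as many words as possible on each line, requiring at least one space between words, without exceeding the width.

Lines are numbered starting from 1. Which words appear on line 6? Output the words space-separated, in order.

Line 1: ['quickly', 'year'] (min_width=12, slack=1)
Line 2: ['program', 'plane'] (min_width=13, slack=0)
Line 3: ['message'] (min_width=7, slack=6)
Line 4: ['violin'] (min_width=6, slack=7)
Line 5: ['progress', 'will'] (min_width=13, slack=0)
Line 6: ['any', 'desert'] (min_width=10, slack=3)
Line 7: ['architect'] (min_width=9, slack=4)
Line 8: ['tower'] (min_width=5, slack=8)
Line 9: ['rectangle'] (min_width=9, slack=4)

Answer: any desert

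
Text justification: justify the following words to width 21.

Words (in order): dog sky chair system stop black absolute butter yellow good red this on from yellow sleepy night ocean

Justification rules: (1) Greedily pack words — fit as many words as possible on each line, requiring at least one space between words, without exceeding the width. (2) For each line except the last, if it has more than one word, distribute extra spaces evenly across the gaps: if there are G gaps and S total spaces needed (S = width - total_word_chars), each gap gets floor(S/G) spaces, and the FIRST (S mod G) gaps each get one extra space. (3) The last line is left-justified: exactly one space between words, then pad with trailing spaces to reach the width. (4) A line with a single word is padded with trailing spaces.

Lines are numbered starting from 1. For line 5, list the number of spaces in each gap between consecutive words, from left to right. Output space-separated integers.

Answer: 2 2

Derivation:
Line 1: ['dog', 'sky', 'chair', 'system'] (min_width=20, slack=1)
Line 2: ['stop', 'black', 'absolute'] (min_width=19, slack=2)
Line 3: ['butter', 'yellow', 'good'] (min_width=18, slack=3)
Line 4: ['red', 'this', 'on', 'from'] (min_width=16, slack=5)
Line 5: ['yellow', 'sleepy', 'night'] (min_width=19, slack=2)
Line 6: ['ocean'] (min_width=5, slack=16)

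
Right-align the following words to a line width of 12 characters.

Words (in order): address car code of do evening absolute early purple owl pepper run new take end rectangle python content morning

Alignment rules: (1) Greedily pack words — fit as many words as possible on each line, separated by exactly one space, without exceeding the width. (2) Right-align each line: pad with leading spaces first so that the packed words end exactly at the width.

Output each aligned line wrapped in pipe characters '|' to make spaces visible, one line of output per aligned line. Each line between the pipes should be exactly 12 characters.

Line 1: ['address', 'car'] (min_width=11, slack=1)
Line 2: ['code', 'of', 'do'] (min_width=10, slack=2)
Line 3: ['evening'] (min_width=7, slack=5)
Line 4: ['absolute'] (min_width=8, slack=4)
Line 5: ['early', 'purple'] (min_width=12, slack=0)
Line 6: ['owl', 'pepper'] (min_width=10, slack=2)
Line 7: ['run', 'new', 'take'] (min_width=12, slack=0)
Line 8: ['end'] (min_width=3, slack=9)
Line 9: ['rectangle'] (min_width=9, slack=3)
Line 10: ['python'] (min_width=6, slack=6)
Line 11: ['content'] (min_width=7, slack=5)
Line 12: ['morning'] (min_width=7, slack=5)

Answer: | address car|
|  code of do|
|     evening|
|    absolute|
|early purple|
|  owl pepper|
|run new take|
|         end|
|   rectangle|
|      python|
|     content|
|     morning|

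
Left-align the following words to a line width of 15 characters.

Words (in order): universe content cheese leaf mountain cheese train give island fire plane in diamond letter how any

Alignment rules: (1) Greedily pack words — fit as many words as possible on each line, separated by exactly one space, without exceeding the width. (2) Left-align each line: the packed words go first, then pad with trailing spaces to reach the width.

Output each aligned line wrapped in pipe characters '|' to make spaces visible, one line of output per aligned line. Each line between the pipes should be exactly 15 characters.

Answer: |universe       |
|content cheese |
|leaf mountain  |
|cheese train   |
|give island    |
|fire plane in  |
|diamond letter |
|how any        |

Derivation:
Line 1: ['universe'] (min_width=8, slack=7)
Line 2: ['content', 'cheese'] (min_width=14, slack=1)
Line 3: ['leaf', 'mountain'] (min_width=13, slack=2)
Line 4: ['cheese', 'train'] (min_width=12, slack=3)
Line 5: ['give', 'island'] (min_width=11, slack=4)
Line 6: ['fire', 'plane', 'in'] (min_width=13, slack=2)
Line 7: ['diamond', 'letter'] (min_width=14, slack=1)
Line 8: ['how', 'any'] (min_width=7, slack=8)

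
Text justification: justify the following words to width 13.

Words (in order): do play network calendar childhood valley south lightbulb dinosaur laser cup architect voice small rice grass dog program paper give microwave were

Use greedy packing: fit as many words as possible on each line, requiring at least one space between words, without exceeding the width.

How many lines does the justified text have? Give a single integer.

Line 1: ['do', 'play'] (min_width=7, slack=6)
Line 2: ['network'] (min_width=7, slack=6)
Line 3: ['calendar'] (min_width=8, slack=5)
Line 4: ['childhood'] (min_width=9, slack=4)
Line 5: ['valley', 'south'] (min_width=12, slack=1)
Line 6: ['lightbulb'] (min_width=9, slack=4)
Line 7: ['dinosaur'] (min_width=8, slack=5)
Line 8: ['laser', 'cup'] (min_width=9, slack=4)
Line 9: ['architect'] (min_width=9, slack=4)
Line 10: ['voice', 'small'] (min_width=11, slack=2)
Line 11: ['rice', 'grass'] (min_width=10, slack=3)
Line 12: ['dog', 'program'] (min_width=11, slack=2)
Line 13: ['paper', 'give'] (min_width=10, slack=3)
Line 14: ['microwave'] (min_width=9, slack=4)
Line 15: ['were'] (min_width=4, slack=9)
Total lines: 15

Answer: 15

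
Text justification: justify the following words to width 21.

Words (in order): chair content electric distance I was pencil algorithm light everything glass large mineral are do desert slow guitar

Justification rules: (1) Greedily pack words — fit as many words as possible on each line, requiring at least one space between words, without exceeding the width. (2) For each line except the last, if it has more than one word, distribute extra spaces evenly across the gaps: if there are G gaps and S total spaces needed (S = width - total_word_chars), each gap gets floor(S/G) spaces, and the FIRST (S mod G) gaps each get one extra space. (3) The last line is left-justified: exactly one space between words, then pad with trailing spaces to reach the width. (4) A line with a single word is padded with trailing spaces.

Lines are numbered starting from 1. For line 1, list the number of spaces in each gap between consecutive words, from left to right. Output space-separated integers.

Answer: 9

Derivation:
Line 1: ['chair', 'content'] (min_width=13, slack=8)
Line 2: ['electric', 'distance', 'I'] (min_width=19, slack=2)
Line 3: ['was', 'pencil', 'algorithm'] (min_width=20, slack=1)
Line 4: ['light', 'everything'] (min_width=16, slack=5)
Line 5: ['glass', 'large', 'mineral'] (min_width=19, slack=2)
Line 6: ['are', 'do', 'desert', 'slow'] (min_width=18, slack=3)
Line 7: ['guitar'] (min_width=6, slack=15)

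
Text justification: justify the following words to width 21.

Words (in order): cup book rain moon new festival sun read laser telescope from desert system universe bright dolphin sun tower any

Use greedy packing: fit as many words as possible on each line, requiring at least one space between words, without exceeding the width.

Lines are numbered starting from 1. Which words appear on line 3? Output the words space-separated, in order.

Answer: laser telescope from

Derivation:
Line 1: ['cup', 'book', 'rain', 'moon'] (min_width=18, slack=3)
Line 2: ['new', 'festival', 'sun', 'read'] (min_width=21, slack=0)
Line 3: ['laser', 'telescope', 'from'] (min_width=20, slack=1)
Line 4: ['desert', 'system'] (min_width=13, slack=8)
Line 5: ['universe', 'bright'] (min_width=15, slack=6)
Line 6: ['dolphin', 'sun', 'tower', 'any'] (min_width=21, slack=0)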